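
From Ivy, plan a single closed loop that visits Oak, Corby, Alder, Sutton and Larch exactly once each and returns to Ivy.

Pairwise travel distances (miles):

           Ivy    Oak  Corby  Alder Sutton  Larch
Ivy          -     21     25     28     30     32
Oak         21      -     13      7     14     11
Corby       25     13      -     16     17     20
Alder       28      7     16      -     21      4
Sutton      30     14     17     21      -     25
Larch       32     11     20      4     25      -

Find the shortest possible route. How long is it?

Minimum total distance: 99 miles.

There are 60 distinct closed tours to check (reversals are equivalent).
Ivy→Oak→Corby→Alder→Sutton→Larch→Ivy: 21+13+16+21+25+32 = 128
Ivy→Oak→Corby→Alder→Larch→Sutton→Ivy: 21+13+16+4+25+30 = 109
Ivy→Oak→Corby→Sutton→Alder→Larch→Ivy: 21+13+17+21+4+32 = 108
Ivy→Oak→Corby→Sutton→Larch→Alder→Ivy: 21+13+17+25+4+28 = 108
Ivy→Oak→Corby→Larch→Alder→Sutton→Ivy: 21+13+20+4+21+30 = 109
Ivy→Oak→Corby→Larch→Sutton→Alder→Ivy: 21+13+20+25+21+28 = 128
Ivy→Oak→Alder→Corby→Sutton→Larch→Ivy: 21+7+16+17+25+32 = 118
Ivy→Oak→Alder→Corby→Larch→Sutton→Ivy: 21+7+16+20+25+30 = 119
Ivy→Oak→Alder→Sutton→Corby→Larch→Ivy: 21+7+21+17+20+32 = 118
Ivy→Oak→Alder→Sutton→Larch→Corby→Ivy: 21+7+21+25+20+25 = 119
Ivy→Oak→Alder→Larch→Corby→Sutton→Ivy: 21+7+4+20+17+30 = 99
Ivy→Oak→Alder→Larch→Sutton→Corby→Ivy: 21+7+4+25+17+25 = 99
Ivy→Oak→Sutton→Corby→Alder→Larch→Ivy: 21+14+17+16+4+32 = 104
Ivy→Oak→Sutton→Corby→Larch→Alder→Ivy: 21+14+17+20+4+28 = 104
… (46 more)
The minimum is 99.
One optimal route: Ivy → Oak → Alder → Larch → Corby → Sutton → Ivy (or its reverse).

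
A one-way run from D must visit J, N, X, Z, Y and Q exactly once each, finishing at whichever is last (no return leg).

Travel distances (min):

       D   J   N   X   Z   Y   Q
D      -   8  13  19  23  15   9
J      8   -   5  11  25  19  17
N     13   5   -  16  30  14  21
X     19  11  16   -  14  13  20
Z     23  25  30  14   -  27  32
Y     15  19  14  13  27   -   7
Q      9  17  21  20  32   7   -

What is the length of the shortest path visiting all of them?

There are 6! = 720 possible orderings.
D→J→N→X→Z→Y→Q: 8+5+16+14+27+7 = 77
D→J→N→X→Z→Q→Y: 8+5+16+14+32+7 = 82
D→J→N→X→Y→Z→Q: 8+5+16+13+27+32 = 101
D→J→N→X→Y→Q→Z: 8+5+16+13+7+32 = 81
D→J→N→X→Q→Z→Y: 8+5+16+20+32+27 = 108
D→J→N→X→Q→Y→Z: 8+5+16+20+7+27 = 83
D→J→N→Z→X→Y→Q: 8+5+30+14+13+7 = 77
D→J→N→Z→X→Q→Y: 8+5+30+14+20+7 = 84
… (712 more)
D→Q→Y→N→J→X→Z: 9+7+14+5+11+14 = 60  ← best
The minimum is 60.
One shortest path: D → Q → Y → N → J → X → Z.

Shortest open route: 60 min.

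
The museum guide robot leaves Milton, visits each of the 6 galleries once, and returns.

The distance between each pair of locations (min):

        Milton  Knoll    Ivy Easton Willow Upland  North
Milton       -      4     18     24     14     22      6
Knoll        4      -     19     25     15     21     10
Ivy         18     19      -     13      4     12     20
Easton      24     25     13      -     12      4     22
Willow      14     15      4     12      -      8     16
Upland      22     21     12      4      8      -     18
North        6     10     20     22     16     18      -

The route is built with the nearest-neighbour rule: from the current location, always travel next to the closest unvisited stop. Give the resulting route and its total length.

Nearest-neighbour total = 74 min; route Milton → Knoll → North → Willow → Ivy → Upland → Easton → Milton.

At Milton the remaining stops are Knoll 4, North 6, Willow 14, Ivy 18, Upland 22, Easton 24; go to Knoll.
At Knoll the remaining stops are North 10, Willow 15, Ivy 19, Upland 21, Easton 25; go to North.
At North the remaining stops are Willow 16, Upland 18, Ivy 20, Easton 22; go to Willow.
At Willow the remaining stops are Ivy 4, Upland 8, Easton 12; go to Ivy.
At Ivy the remaining stops are Upland 12, Easton 13; go to Upland.
At Upland the remaining stops are Easton 4; go to Easton.
Return Easton→Milton: 24.
Total = 4 + 10 + 16 + 4 + 12 + 4 + 24 = 74.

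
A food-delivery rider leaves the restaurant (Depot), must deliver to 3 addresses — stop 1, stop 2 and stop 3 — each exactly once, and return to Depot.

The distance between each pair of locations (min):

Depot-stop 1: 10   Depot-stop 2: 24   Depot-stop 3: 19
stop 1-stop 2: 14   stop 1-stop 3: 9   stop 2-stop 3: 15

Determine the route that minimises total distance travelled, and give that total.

There are 3 distinct closed tours to check (reversals are equivalent).
Depot → stop 1 → stop 2 → stop 3 → Depot: 10+14+15+19 = 58
Depot → stop 1 → stop 3 → stop 2 → Depot: 10+9+15+24 = 58
Depot → stop 2 → stop 1 → stop 3 → Depot: 24+14+9+19 = 66
The minimum is 58.
One optimal route: Depot → stop 1 → stop 2 → stop 3 → Depot (or its reverse).

Shortest round trip = 58 min.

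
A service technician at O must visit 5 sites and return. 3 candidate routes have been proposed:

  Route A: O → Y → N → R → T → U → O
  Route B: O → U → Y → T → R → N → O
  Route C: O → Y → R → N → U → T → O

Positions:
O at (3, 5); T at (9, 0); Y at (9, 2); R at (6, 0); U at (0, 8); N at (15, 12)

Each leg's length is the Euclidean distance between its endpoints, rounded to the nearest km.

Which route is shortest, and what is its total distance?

Shortest is Route B, total 49 km.

Route A: 7 + 12 + 15 + 3 + 12 + 4 = 53
Route B: 4 + 11 + 2 + 3 + 15 + 14 = 49
Route C: 7 + 4 + 15 + 16 + 12 + 8 = 62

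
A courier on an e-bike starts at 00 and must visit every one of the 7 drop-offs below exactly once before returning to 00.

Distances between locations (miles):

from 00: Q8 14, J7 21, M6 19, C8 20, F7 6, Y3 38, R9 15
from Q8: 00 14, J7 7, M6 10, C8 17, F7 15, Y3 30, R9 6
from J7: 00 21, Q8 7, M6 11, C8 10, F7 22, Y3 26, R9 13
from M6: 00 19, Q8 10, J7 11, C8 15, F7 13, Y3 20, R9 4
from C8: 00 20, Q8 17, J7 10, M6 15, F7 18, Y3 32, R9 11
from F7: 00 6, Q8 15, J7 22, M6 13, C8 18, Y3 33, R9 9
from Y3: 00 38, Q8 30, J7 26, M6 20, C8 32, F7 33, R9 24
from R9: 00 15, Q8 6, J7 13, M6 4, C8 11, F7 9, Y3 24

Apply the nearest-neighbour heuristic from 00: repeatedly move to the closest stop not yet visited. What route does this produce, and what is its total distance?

From 00: distances to unvisited — F7=6, Q8=14, R9=15, M6=19, C8=20, J7=21, Y3=38. Nearest is F7 (6).
From F7: distances to unvisited — R9=9, M6=13, Q8=15, C8=18, J7=22, Y3=33. Nearest is R9 (9).
From R9: distances to unvisited — M6=4, Q8=6, C8=11, J7=13, Y3=24. Nearest is M6 (4).
From M6: distances to unvisited — Q8=10, J7=11, C8=15, Y3=20. Nearest is Q8 (10).
From Q8: distances to unvisited — J7=7, C8=17, Y3=30. Nearest is J7 (7).
From J7: distances to unvisited — C8=10, Y3=26. Nearest is C8 (10).
From C8: distances to unvisited — Y3=32. Nearest is Y3 (32).
Return Y3→00: 38.
Total = 6 + 9 + 4 + 10 + 7 + 10 + 32 + 38 = 116.

Total distance 116 miles via the nearest-neighbour route 00 → F7 → R9 → M6 → Q8 → J7 → C8 → Y3 → 00.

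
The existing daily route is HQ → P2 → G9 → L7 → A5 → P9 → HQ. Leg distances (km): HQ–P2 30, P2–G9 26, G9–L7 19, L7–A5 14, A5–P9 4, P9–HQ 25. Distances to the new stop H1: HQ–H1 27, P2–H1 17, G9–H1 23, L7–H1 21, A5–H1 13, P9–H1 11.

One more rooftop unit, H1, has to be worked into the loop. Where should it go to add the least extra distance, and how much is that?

+13 km — insert H1 between P9 and HQ.

Insertion cost between consecutive stops i–j is d(i,H1) + d(H1,j) − d(i,j):
  between HQ and P2: 27 + 17 − 30 = 14
  between P2 and G9: 17 + 23 − 26 = 14
  between G9 and L7: 23 + 21 − 19 = 25
  between L7 and A5: 21 + 13 − 14 = 20
  between A5 and P9: 13 + 11 − 4 = 20
  between P9 and HQ: 11 + 27 − 25 = 13
Cheapest insertion is between P9 and HQ, adding 13.
New total = 118 + 13 = 131.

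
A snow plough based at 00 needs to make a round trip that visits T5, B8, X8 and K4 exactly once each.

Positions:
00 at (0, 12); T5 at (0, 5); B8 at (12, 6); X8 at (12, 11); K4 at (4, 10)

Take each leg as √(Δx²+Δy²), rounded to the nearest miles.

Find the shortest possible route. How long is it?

Minimum total distance: 36 miles.

00→T5→B8→X8→K4→00: 7+12+5+8+4 = 36
00→T5→B8→K4→X8→00: 7+12+9+8+12 = 48
00→T5→X8→B8→K4→00: 7+13+5+9+4 = 38
00→T5→X8→K4→B8→00: 7+13+8+9+13 = 50
00→T5→K4→B8→X8→00: 7+6+9+5+12 = 39
00→T5→K4→X8→B8→00: 7+6+8+5+13 = 39
00→B8→T5→X8→K4→00: 13+12+13+8+4 = 50
00→B8→T5→K4→X8→00: 13+12+6+8+12 = 51
00→B8→X8→T5→K4→00: 13+5+13+6+4 = 41
00→B8→K4→T5→X8→00: 13+9+6+13+12 = 53
00→X8→T5→B8→K4→00: 12+13+12+9+4 = 50
00→X8→B8→T5→K4→00: 12+5+12+6+4 = 39
The minimum is 36.
One optimal route: 00 → T5 → B8 → X8 → K4 → 00 (or its reverse).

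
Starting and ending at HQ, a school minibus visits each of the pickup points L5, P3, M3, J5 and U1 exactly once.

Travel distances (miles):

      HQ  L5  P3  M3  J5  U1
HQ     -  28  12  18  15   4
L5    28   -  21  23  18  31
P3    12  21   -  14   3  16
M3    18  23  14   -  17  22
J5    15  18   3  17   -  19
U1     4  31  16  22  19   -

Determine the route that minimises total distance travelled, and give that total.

HQ → L5 → P3 → M3 → J5 → U1 → HQ: 28+21+14+17+19+4 = 103
HQ → L5 → P3 → M3 → U1 → J5 → HQ: 28+21+14+22+19+15 = 119
HQ → L5 → P3 → J5 → M3 → U1 → HQ: 28+21+3+17+22+4 = 95
HQ → L5 → P3 → J5 → U1 → M3 → HQ: 28+21+3+19+22+18 = 111
HQ → L5 → P3 → U1 → M3 → J5 → HQ: 28+21+16+22+17+15 = 119
HQ → L5 → P3 → U1 → J5 → M3 → HQ: 28+21+16+19+17+18 = 119
HQ → L5 → M3 → P3 → J5 → U1 → HQ: 28+23+14+3+19+4 = 91
HQ → L5 → M3 → P3 → U1 → J5 → HQ: 28+23+14+16+19+15 = 115
HQ → L5 → M3 → J5 → P3 → U1 → HQ: 28+23+17+3+16+4 = 91
HQ → L5 → M3 → J5 → U1 → P3 → HQ: 28+23+17+19+16+12 = 115
HQ → L5 → M3 → U1 → P3 → J5 → HQ: 28+23+22+16+3+15 = 107
HQ → L5 → M3 → U1 → J5 → P3 → HQ: 28+23+22+19+3+12 = 107
HQ → L5 → J5 → P3 → M3 → U1 → HQ: 28+18+3+14+22+4 = 89
HQ → L5 → J5 → P3 → U1 → M3 → HQ: 28+18+3+16+22+18 = 105
… (46 more)
HQ → P3 → J5 → L5 → M3 → U1 → HQ: 12+3+18+23+22+4 = 82  ← best
The minimum is 82.
One optimal route: HQ → P3 → J5 → L5 → M3 → U1 → HQ (or its reverse).

82 miles — the shortest possible round trip.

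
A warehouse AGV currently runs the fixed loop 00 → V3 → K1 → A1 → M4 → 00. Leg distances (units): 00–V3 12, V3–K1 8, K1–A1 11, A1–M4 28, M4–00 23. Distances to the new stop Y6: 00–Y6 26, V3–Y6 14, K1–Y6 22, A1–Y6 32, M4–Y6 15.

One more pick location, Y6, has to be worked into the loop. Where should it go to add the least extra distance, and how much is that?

Insertion cost between consecutive stops i–j is d(i,Y6) + d(Y6,j) − d(i,j):
  between 00 and V3: 26 + 14 − 12 = 28
  between V3 and K1: 14 + 22 − 8 = 28
  between K1 and A1: 22 + 32 − 11 = 43
  between A1 and M4: 32 + 15 − 28 = 19
  between M4 and 00: 15 + 26 − 23 = 18
Cheapest insertion is between M4 and 00, adding 18.
New total = 82 + 18 = 100.

Minimum extra distance: 18, inserting Y6 between M4 and 00.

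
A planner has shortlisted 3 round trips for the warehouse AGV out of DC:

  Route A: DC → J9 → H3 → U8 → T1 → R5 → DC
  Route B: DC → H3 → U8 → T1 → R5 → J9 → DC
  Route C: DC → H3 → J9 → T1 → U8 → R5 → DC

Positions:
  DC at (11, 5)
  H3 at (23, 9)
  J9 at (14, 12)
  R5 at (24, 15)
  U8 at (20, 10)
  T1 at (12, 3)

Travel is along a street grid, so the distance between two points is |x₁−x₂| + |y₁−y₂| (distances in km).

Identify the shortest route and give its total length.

Route A: 10 + 12 + 4 + 15 + 24 + 23 = 88
Route B: 16 + 4 + 15 + 24 + 13 + 10 = 82
Route C: 16 + 12 + 11 + 15 + 9 + 23 = 86

Shortest is Route B, total 82 km.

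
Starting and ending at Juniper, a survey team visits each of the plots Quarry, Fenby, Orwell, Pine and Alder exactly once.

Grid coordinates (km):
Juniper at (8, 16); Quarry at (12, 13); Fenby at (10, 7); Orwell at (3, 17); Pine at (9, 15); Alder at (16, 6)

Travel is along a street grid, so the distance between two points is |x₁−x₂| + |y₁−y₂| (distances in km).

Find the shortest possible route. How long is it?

With 5 stops there are 5!/2 = 60 distinct round trips (a route and its reverse cost the same).
Juniper - Quarry - Fenby - Orwell - Pine - Alder - Juniper: 7+8+17+8+16+18 = 74
Juniper - Quarry - Fenby - Orwell - Alder - Pine - Juniper: 7+8+17+24+16+2 = 74
Juniper - Quarry - Fenby - Pine - Orwell - Alder - Juniper: 7+8+9+8+24+18 = 74
Juniper - Quarry - Fenby - Pine - Alder - Orwell - Juniper: 7+8+9+16+24+6 = 70
Juniper - Quarry - Fenby - Alder - Orwell - Pine - Juniper: 7+8+7+24+8+2 = 56
Juniper - Quarry - Fenby - Alder - Pine - Orwell - Juniper: 7+8+7+16+8+6 = 52
Juniper - Quarry - Orwell - Fenby - Pine - Alder - Juniper: 7+13+17+9+16+18 = 80
Juniper - Quarry - Orwell - Fenby - Alder - Pine - Juniper: 7+13+17+7+16+2 = 62
Juniper - Quarry - Orwell - Pine - Fenby - Alder - Juniper: 7+13+8+9+7+18 = 62
Juniper - Quarry - Orwell - Pine - Alder - Fenby - Juniper: 7+13+8+16+7+11 = 62
Juniper - Quarry - Orwell - Alder - Fenby - Pine - Juniper: 7+13+24+7+9+2 = 62
Juniper - Quarry - Orwell - Alder - Pine - Fenby - Juniper: 7+13+24+16+9+11 = 80
Juniper - Quarry - Pine - Fenby - Orwell - Alder - Juniper: 7+5+9+17+24+18 = 80
Juniper - Quarry - Pine - Fenby - Alder - Orwell - Juniper: 7+5+9+7+24+6 = 58
… (46 more)
Juniper - Quarry - Alder - Fenby - Pine - Orwell - Juniper: 7+11+7+9+8+6 = 48  ← best
The minimum is 48.
One optimal route: Juniper → Quarry → Alder → Fenby → Pine → Orwell → Juniper (or its reverse).

Shortest round trip = 48 km.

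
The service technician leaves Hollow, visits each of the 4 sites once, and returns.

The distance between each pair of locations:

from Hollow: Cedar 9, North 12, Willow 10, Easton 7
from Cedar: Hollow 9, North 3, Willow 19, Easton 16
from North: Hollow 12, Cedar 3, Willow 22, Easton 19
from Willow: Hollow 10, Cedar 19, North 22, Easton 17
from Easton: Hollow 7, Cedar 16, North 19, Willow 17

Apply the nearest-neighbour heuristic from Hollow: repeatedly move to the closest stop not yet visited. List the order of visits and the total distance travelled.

Hollow → [Easton:7 / Cedar:9 / Willow:10 / North:12] → Easton (7)
Easton → [Cedar:16 / Willow:17 / North:19] → Cedar (16)
Cedar → [North:3 / Willow:19] → North (3)
North → [Willow:22] → Willow (22)
Return Willow→Hollow: 10.
Total = 7 + 16 + 3 + 22 + 10 = 58.

Total distance 58 via the nearest-neighbour route Hollow → Easton → Cedar → North → Willow → Hollow.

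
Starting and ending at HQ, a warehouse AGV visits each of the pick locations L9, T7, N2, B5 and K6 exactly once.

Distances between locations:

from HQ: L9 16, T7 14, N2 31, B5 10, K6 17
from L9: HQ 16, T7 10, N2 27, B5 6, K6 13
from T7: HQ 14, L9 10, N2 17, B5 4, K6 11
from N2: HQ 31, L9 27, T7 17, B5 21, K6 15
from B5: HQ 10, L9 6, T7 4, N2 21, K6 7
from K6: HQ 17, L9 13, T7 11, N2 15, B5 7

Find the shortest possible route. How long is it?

With 5 stops there are 5!/2 = 60 distinct round trips (a route and its reverse cost the same).
HQ-L9-T7-N2-B5-K6-HQ: 16+10+17+21+7+17 = 88
HQ-L9-T7-N2-K6-B5-HQ: 16+10+17+15+7+10 = 75
HQ-L9-T7-B5-N2-K6-HQ: 16+10+4+21+15+17 = 83
HQ-L9-T7-B5-K6-N2-HQ: 16+10+4+7+15+31 = 83
HQ-L9-T7-K6-N2-B5-HQ: 16+10+11+15+21+10 = 83
HQ-L9-T7-K6-B5-N2-HQ: 16+10+11+7+21+31 = 96
HQ-L9-N2-T7-B5-K6-HQ: 16+27+17+4+7+17 = 88
HQ-L9-N2-T7-K6-B5-HQ: 16+27+17+11+7+10 = 88
HQ-L9-N2-B5-T7-K6-HQ: 16+27+21+4+11+17 = 96
HQ-L9-N2-B5-K6-T7-HQ: 16+27+21+7+11+14 = 96
HQ-L9-N2-K6-T7-B5-HQ: 16+27+15+11+4+10 = 83
HQ-L9-N2-K6-B5-T7-HQ: 16+27+15+7+4+14 = 83
HQ-L9-B5-T7-N2-K6-HQ: 16+6+4+17+15+17 = 75
HQ-L9-B5-T7-K6-N2-HQ: 16+6+4+11+15+31 = 83
… (46 more)
The minimum is 75.
One optimal route: HQ → L9 → T7 → N2 → K6 → B5 → HQ (or its reverse).

Minimum total distance: 75.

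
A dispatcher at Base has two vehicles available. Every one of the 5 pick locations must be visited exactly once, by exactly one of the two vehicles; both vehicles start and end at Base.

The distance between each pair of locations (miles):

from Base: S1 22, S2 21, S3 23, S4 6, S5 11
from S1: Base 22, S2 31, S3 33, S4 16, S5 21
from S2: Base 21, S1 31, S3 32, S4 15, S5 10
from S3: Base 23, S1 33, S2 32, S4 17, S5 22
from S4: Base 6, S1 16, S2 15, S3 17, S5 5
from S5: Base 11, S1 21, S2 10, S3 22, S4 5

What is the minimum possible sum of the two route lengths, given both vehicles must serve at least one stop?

120 miles — the smallest possible combined total.

Check every non-empty split of the stops between the two vehicles; for each half take its own optimal tour:
  {S1} + {S2, S3, S4, S5}: 44 + 76 = 120
  {S2} + {S1, S3, S4, S5}: 42 + 88 = 130
  {S1, S2} + {S3, S4, S5}: 74 + 56 = 130
  {S3} + {S1, S2, S4, S5}: 46 + 74 = 120
  {S1, S3} + {S2, S4, S5}: 78 + 42 = 120
  {S2, S3} + {S1, S4, S5}: 76 + 54 = 130
  … (15 splits in total)
Best: vehicle 1 Base → S1 → Base = 44; vehicle 2 Base → S2 → S5 → S3 → S4 → Base = 76; combined 120.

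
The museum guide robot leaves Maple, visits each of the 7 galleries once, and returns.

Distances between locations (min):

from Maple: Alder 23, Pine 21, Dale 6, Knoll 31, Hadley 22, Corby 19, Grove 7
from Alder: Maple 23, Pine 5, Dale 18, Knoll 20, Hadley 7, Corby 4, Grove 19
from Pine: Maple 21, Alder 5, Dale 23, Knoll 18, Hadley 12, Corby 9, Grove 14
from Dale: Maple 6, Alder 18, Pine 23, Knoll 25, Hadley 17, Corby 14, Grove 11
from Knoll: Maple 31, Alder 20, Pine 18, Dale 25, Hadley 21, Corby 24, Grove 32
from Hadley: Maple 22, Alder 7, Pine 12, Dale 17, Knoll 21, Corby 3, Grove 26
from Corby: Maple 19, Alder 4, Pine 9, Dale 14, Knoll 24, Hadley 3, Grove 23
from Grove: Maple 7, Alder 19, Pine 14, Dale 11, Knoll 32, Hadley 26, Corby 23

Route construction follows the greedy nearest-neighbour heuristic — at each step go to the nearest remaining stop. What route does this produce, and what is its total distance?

At Maple the remaining stops are Dale 6, Grove 7, Corby 19, Pine 21, Hadley 22, Alder 23, Knoll 31; go to Dale.
At Dale the remaining stops are Grove 11, Corby 14, Hadley 17, Alder 18, Pine 23, Knoll 25; go to Grove.
At Grove the remaining stops are Pine 14, Alder 19, Corby 23, Hadley 26, Knoll 32; go to Pine.
At Pine the remaining stops are Alder 5, Corby 9, Hadley 12, Knoll 18; go to Alder.
At Alder the remaining stops are Corby 4, Hadley 7, Knoll 20; go to Corby.
At Corby the remaining stops are Hadley 3, Knoll 24; go to Hadley.
At Hadley the remaining stops are Knoll 21; go to Knoll.
Return Knoll→Maple: 31.
Total = 6 + 11 + 14 + 5 + 4 + 3 + 21 + 31 = 95.

Nearest-neighbour total = 95 min; route Maple → Dale → Grove → Pine → Alder → Corby → Hadley → Knoll → Maple.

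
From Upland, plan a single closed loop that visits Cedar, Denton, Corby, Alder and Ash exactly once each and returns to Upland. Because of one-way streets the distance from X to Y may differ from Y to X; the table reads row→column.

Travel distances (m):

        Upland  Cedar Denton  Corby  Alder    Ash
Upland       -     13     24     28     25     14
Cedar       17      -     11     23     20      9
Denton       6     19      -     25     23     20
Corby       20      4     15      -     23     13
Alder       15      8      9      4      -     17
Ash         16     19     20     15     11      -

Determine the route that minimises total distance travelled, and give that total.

Minimum total distance: 50 m.

Upland-Cedar-Denton-Corby-Alder-Ash-Upland: 13+11+25+23+17+16 = 105
Upland-Cedar-Denton-Corby-Ash-Alder-Upland: 13+11+25+13+11+15 = 88
Upland-Cedar-Denton-Alder-Corby-Ash-Upland: 13+11+23+4+13+16 = 80
Upland-Cedar-Denton-Alder-Ash-Corby-Upland: 13+11+23+17+15+20 = 99
Upland-Cedar-Denton-Ash-Corby-Alder-Upland: 13+11+20+15+23+15 = 97
Upland-Cedar-Denton-Ash-Alder-Corby-Upland: 13+11+20+11+4+20 = 79
Upland-Cedar-Corby-Denton-Alder-Ash-Upland: 13+23+15+23+17+16 = 107
Upland-Cedar-Corby-Denton-Ash-Alder-Upland: 13+23+15+20+11+15 = 97
Upland-Cedar-Corby-Alder-Denton-Ash-Upland: 13+23+23+9+20+16 = 104
Upland-Cedar-Corby-Alder-Ash-Denton-Upland: 13+23+23+17+20+6 = 102
Upland-Cedar-Corby-Ash-Denton-Alder-Upland: 13+23+13+20+23+15 = 107
Upland-Cedar-Corby-Ash-Alder-Denton-Upland: 13+23+13+11+9+6 = 75
Upland-Cedar-Alder-Denton-Corby-Ash-Upland: 13+20+9+25+13+16 = 96
Upland-Cedar-Alder-Denton-Ash-Corby-Upland: 13+20+9+20+15+20 = 97
… (106 more)
Upland-Ash-Alder-Corby-Cedar-Denton-Upland: 14+11+4+4+11+6 = 50  ← best
The minimum is 50.
One optimal route: Upland → Ash → Alder → Corby → Cedar → Denton → Upland.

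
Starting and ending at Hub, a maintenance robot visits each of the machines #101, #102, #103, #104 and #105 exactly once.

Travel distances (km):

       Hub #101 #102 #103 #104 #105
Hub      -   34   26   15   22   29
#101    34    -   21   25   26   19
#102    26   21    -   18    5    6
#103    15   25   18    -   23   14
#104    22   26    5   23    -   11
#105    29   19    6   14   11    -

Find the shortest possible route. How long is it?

Hub → #101 → #102 → #103 → #104 → #105 → Hub: 34+21+18+23+11+29 = 136
Hub → #101 → #102 → #103 → #105 → #104 → Hub: 34+21+18+14+11+22 = 120
Hub → #101 → #102 → #104 → #103 → #105 → Hub: 34+21+5+23+14+29 = 126
Hub → #101 → #102 → #104 → #105 → #103 → Hub: 34+21+5+11+14+15 = 100
Hub → #101 → #102 → #105 → #103 → #104 → Hub: 34+21+6+14+23+22 = 120
Hub → #101 → #102 → #105 → #104 → #103 → Hub: 34+21+6+11+23+15 = 110
Hub → #101 → #103 → #102 → #104 → #105 → Hub: 34+25+18+5+11+29 = 122
Hub → #101 → #103 → #102 → #105 → #104 → Hub: 34+25+18+6+11+22 = 116
Hub → #101 → #103 → #104 → #102 → #105 → Hub: 34+25+23+5+6+29 = 122
Hub → #101 → #103 → #104 → #105 → #102 → Hub: 34+25+23+11+6+26 = 125
Hub → #101 → #103 → #105 → #102 → #104 → Hub: 34+25+14+6+5+22 = 106
Hub → #101 → #103 → #105 → #104 → #102 → Hub: 34+25+14+11+5+26 = 115
Hub → #101 → #104 → #102 → #103 → #105 → Hub: 34+26+5+18+14+29 = 126
Hub → #101 → #104 → #102 → #105 → #103 → Hub: 34+26+5+6+14+15 = 100
… (46 more)
Hub → #103 → #101 → #105 → #102 → #104 → Hub: 15+25+19+6+5+22 = 92  ← best
The minimum is 92.
One optimal route: Hub → #103 → #101 → #105 → #102 → #104 → Hub (or its reverse).

Shortest round trip = 92 km.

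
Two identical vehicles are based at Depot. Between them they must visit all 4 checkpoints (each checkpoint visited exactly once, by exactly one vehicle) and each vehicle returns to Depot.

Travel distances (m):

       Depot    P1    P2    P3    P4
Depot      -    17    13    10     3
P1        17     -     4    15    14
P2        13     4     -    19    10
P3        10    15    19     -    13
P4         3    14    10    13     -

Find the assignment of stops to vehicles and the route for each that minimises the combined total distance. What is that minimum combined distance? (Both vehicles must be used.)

There are 2^3 − 1 = 7 ways to divide the 4 stops into two non-empty groups. For each, the best each vehicle can do is its own shortest tour through its group:
  {P1} + {P2, P3, P4}: 34 + 42 = 76
  {P2} + {P1, P3, P4}: 26 + 42 = 68
  {P1, P2} + {P3, P4}: 34 + 26 = 60
  {P3} + {P1, P2, P4}: 20 + 34 = 54
  {P1, P3} + {P2, P4}: 42 + 26 = 68
  {P2, P3} + {P1, P4}: 42 + 34 = 76
  … (7 splits in total)
  {P1, P2, P3} + {P4}: 42 + 6 = 48  ← best
Best: vehicle 1 Depot → P2 → P1 → P3 → Depot = 42; vehicle 2 Depot → P4 → Depot = 6; combined 48.

48 m — the smallest possible combined total.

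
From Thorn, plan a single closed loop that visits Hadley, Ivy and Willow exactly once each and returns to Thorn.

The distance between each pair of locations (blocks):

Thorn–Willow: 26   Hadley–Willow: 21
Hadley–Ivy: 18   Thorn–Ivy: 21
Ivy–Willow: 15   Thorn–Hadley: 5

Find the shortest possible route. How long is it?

There are 3 distinct closed tours to check (reversals are equivalent).
Thorn→Hadley→Ivy→Willow→Thorn: 5+18+15+26 = 64
Thorn→Hadley→Willow→Ivy→Thorn: 5+21+15+21 = 62
Thorn→Ivy→Hadley→Willow→Thorn: 21+18+21+26 = 86
The minimum is 62.
One optimal route: Thorn → Hadley → Willow → Ivy → Thorn (or its reverse).

Shortest round trip = 62 blocks.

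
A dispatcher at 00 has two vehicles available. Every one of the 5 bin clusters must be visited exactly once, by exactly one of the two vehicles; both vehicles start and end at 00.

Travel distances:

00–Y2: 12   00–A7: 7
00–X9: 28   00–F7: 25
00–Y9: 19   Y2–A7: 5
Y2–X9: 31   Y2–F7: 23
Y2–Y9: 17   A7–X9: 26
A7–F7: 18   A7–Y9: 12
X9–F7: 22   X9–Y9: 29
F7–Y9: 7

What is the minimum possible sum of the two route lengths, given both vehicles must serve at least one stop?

Minimum combined distance: 100.

Try each way of splitting the stops between the two vehicles (each non-empty) and, for each split, find the best tour for each vehicle:
  {Y2} + {A7, X9, F7, Y9}: 24 + 76 = 100
  {A7} + {Y2, X9, F7, Y9}: 14 + 86 = 100
  {Y2, A7} + {X9, F7, Y9}: 24 + 76 = 100
  {X9} + {Y2, A7, F7, Y9}: 56 + 61 = 117
  {Y2, X9} + {A7, F7, Y9}: 71 + 51 = 122
  {A7, X9} + {Y2, F7, Y9}: 61 + 61 = 122
  … (15 splits in total)
Best: vehicle 1 00 → Y2 → 00 = 24; vehicle 2 00 → A7 → Y9 → F7 → X9 → 00 = 76; combined 100.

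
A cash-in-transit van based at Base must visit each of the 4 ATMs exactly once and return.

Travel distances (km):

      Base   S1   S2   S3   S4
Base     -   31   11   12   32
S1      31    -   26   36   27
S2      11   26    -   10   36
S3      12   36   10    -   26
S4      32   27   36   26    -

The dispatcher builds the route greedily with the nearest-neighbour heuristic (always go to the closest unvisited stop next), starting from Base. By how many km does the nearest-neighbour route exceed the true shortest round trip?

From Base: S2=11, S3=12, S1=31, S4=32 → choose S2 (11).
From S2: S3=10, S1=26, S4=36 → choose S3 (10).
From S3: S4=26, S1=36 → choose S4 (26).
From S4: S1=27 → choose S1 (27).
NN route Base → S2 → S3 → S4 → S1 → Base costs 105.
Optimal: Base → S2 → S1 → S4 → S3 → Base costs 102 (by enumerating all 12 distinct tours).
Excess = 105 − 102 = 3.

Excess over optimum: 3 km.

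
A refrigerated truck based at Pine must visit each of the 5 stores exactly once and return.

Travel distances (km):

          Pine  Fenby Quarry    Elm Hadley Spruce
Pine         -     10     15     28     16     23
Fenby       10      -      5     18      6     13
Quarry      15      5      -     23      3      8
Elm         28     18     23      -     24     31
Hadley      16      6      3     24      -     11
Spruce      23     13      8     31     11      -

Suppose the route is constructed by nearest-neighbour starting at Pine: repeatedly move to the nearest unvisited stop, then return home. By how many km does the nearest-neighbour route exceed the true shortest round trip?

The nearest-neighbour route is 2 km longer than optimal.

Pine: Fenby=10, Quarry=15, Hadley=16, Spruce=23, Elm=28 ⇒ Fenby
Fenby: Quarry=5, Hadley=6, Spruce=13, Elm=18 ⇒ Quarry
Quarry: Hadley=3, Spruce=8, Elm=23 ⇒ Hadley
Hadley: Spruce=11, Elm=24 ⇒ Spruce
Spruce: Elm=31 ⇒ Elm
NN route Pine → Fenby → Quarry → Hadley → Spruce → Elm → Pine costs 88.
Optimal: Pine → Fenby → Quarry → Spruce → Hadley → Elm → Pine costs 86 (by enumerating all 60 distinct tours).
Excess = 88 − 86 = 2.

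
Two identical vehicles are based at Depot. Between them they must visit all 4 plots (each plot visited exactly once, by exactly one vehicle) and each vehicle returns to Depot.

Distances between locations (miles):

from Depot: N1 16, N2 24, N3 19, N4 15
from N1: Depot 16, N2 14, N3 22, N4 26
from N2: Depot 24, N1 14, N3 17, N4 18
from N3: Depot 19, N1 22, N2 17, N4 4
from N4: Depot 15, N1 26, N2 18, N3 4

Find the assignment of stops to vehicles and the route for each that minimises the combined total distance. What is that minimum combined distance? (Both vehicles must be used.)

Minimum combined distance: 92 miles.

Try each way of splitting the stops between the two vehicles (each non-empty) and, for each split, find the best tour for each vehicle:
  {N1} + {N2, N3, N4}: 32 + 60 = 92
  {N2} + {N1, N3, N4}: 48 + 57 = 105
  {N1, N2} + {N3, N4}: 54 + 38 = 92
  {N3} + {N1, N2, N4}: 38 + 63 = 101
  {N1, N3} + {N2, N4}: 57 + 57 = 114
  {N2, N3} + {N1, N4}: 60 + 57 = 117
  … (7 splits in total)
Best: vehicle 1 Depot → N1 → Depot = 32; vehicle 2 Depot → N2 → N3 → N4 → Depot = 60; combined 92.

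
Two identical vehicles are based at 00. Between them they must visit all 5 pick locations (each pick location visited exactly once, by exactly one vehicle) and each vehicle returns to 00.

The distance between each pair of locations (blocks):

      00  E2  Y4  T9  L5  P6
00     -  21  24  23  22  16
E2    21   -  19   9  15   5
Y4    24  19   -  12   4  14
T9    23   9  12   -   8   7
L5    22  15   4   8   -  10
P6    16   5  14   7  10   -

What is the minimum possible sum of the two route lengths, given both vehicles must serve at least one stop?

Minimum combined distance: 98 blocks.

Check every non-empty split of the stops between the two vehicles; for each half take its own optimal tour:
  {E2} + {Y4, T9, L5, P6}: 42 + 59 = 101
  {Y4} + {E2, T9, L5, P6}: 48 + 60 = 108
  {E2, Y4} + {T9, L5, P6}: 64 + 53 = 117
  {T9} + {E2, Y4, L5, P6}: 46 + 64 = 110
  {E2, T9} + {Y4, L5, P6}: 53 + 54 = 107
  {Y4, T9} + {E2, L5, P6}: 59 + 58 = 117
  … (15 splits in total)
  {E2, Y4, T9, L5} + {P6}: 66 + 32 = 98  ← best
Best: vehicle 1 00 → E2 → T9 → L5 → Y4 → 00 = 66; vehicle 2 00 → P6 → 00 = 32; combined 98.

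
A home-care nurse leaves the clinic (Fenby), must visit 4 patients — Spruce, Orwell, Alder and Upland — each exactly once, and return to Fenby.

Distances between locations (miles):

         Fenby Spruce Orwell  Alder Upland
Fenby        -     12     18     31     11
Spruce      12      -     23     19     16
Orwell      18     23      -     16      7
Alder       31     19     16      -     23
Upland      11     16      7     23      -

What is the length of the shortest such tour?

65 miles — the shortest possible round trip.

Fenby → Spruce → Orwell → Alder → Upland → Fenby: 12+23+16+23+11 = 85
Fenby → Spruce → Orwell → Upland → Alder → Fenby: 12+23+7+23+31 = 96
Fenby → Spruce → Alder → Orwell → Upland → Fenby: 12+19+16+7+11 = 65
Fenby → Spruce → Alder → Upland → Orwell → Fenby: 12+19+23+7+18 = 79
Fenby → Spruce → Upland → Orwell → Alder → Fenby: 12+16+7+16+31 = 82
Fenby → Spruce → Upland → Alder → Orwell → Fenby: 12+16+23+16+18 = 85
Fenby → Orwell → Spruce → Alder → Upland → Fenby: 18+23+19+23+11 = 94
Fenby → Orwell → Spruce → Upland → Alder → Fenby: 18+23+16+23+31 = 111
Fenby → Orwell → Alder → Spruce → Upland → Fenby: 18+16+19+16+11 = 80
Fenby → Orwell → Upland → Spruce → Alder → Fenby: 18+7+16+19+31 = 91
Fenby → Alder → Spruce → Orwell → Upland → Fenby: 31+19+23+7+11 = 91
Fenby → Alder → Orwell → Spruce → Upland → Fenby: 31+16+23+16+11 = 97
The minimum is 65.
One optimal route: Fenby → Spruce → Alder → Orwell → Upland → Fenby (or its reverse).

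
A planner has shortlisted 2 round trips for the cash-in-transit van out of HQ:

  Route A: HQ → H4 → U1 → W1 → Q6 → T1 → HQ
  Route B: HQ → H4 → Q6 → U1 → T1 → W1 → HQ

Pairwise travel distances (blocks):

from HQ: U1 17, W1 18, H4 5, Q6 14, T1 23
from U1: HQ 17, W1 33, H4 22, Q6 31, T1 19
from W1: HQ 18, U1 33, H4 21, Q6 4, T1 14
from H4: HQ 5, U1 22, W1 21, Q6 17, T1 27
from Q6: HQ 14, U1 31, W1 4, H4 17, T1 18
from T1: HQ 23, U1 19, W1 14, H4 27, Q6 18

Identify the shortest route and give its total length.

Route A: 5 + 22 + 33 + 4 + 18 + 23 = 105
Route B: 5 + 17 + 31 + 19 + 14 + 18 = 104

Shortest is Route B, total 104 blocks.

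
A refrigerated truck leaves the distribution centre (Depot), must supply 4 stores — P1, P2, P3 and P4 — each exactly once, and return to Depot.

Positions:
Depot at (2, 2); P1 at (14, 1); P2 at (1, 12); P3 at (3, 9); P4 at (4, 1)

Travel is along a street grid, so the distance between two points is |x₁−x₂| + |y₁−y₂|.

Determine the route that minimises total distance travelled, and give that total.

Shortest round trip = 48.

With 4 stops there are 4!/2 = 12 distinct round trips (a route and its reverse cost the same).
Depot → P1 → P2 → P3 → P4 → Depot: 13+24+5+9+3 = 54
Depot → P1 → P2 → P4 → P3 → Depot: 13+24+14+9+8 = 68
Depot → P1 → P3 → P2 → P4 → Depot: 13+19+5+14+3 = 54
Depot → P1 → P3 → P4 → P2 → Depot: 13+19+9+14+11 = 66
Depot → P1 → P4 → P2 → P3 → Depot: 13+10+14+5+8 = 50
Depot → P1 → P4 → P3 → P2 → Depot: 13+10+9+5+11 = 48
Depot → P2 → P1 → P3 → P4 → Depot: 11+24+19+9+3 = 66
Depot → P2 → P1 → P4 → P3 → Depot: 11+24+10+9+8 = 62
Depot → P2 → P3 → P1 → P4 → Depot: 11+5+19+10+3 = 48
Depot → P2 → P4 → P1 → P3 → Depot: 11+14+10+19+8 = 62
Depot → P3 → P1 → P2 → P4 → Depot: 8+19+24+14+3 = 68
Depot → P3 → P2 → P1 → P4 → Depot: 8+5+24+10+3 = 50
The minimum is 48.
One optimal route: Depot → P1 → P4 → P3 → P2 → Depot (or its reverse).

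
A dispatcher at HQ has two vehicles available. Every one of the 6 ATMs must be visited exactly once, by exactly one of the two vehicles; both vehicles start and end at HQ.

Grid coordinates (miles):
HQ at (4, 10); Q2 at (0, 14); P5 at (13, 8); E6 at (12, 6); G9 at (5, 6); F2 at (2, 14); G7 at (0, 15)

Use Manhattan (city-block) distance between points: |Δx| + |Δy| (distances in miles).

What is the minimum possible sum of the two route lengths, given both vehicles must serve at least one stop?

Minimum combined distance: 44 miles.

Check every non-empty split of the stops between the two vehicles; for each half take its own optimal tour:
  {Q2} + {P5, E6, G9, F2, G7}: 16 + 44 = 60
  {P5} + {Q2, E6, G9, F2, G7}: 22 + 42 = 64
  {Q2, P5} + {E6, G9, F2, G7}: 38 + 42 = 80
  {E6} + {Q2, P5, G9, F2, G7}: 24 + 44 = 68
  {Q2, E6} + {P5, G9, F2, G7}: 40 + 44 = 84
  {P5, E6} + {Q2, G9, F2, G7}: 26 + 28 = 54
  … (31 splits in total)
  {P5, E6, G9} + {Q2, F2, G7}: 26 + 18 = 44  ← best
Best: vehicle 1 HQ → P5 → E6 → G9 → HQ = 26; vehicle 2 HQ → Q2 → G7 → F2 → HQ = 18; combined 44.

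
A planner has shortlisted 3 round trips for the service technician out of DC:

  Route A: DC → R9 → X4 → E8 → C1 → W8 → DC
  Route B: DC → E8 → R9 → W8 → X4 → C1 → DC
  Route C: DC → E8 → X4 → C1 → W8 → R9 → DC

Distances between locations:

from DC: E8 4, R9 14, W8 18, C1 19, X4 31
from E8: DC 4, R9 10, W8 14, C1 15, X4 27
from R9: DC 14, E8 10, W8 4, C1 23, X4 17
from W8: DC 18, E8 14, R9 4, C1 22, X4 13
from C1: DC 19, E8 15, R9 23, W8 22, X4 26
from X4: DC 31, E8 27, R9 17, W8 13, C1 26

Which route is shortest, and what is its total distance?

Route A: 14 + 17 + 27 + 15 + 22 + 18 = 113
Route B: 4 + 10 + 4 + 13 + 26 + 19 = 76
Route C: 4 + 27 + 26 + 22 + 4 + 14 = 97

76 — Route B is the shortest.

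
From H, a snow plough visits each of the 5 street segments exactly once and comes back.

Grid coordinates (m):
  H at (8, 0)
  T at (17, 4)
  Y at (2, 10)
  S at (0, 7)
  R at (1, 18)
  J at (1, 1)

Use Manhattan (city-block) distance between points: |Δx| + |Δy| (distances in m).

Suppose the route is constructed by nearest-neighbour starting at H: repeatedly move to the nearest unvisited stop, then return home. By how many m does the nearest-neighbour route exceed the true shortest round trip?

The nearest-neighbour route is 2 m longer than optimal.

H: J=8, T=13, S=15, Y=16, R=25 ⇒ J
J: S=7, Y=10, R=17, T=19 ⇒ S
S: Y=5, R=12, T=20 ⇒ Y
Y: R=9, T=21 ⇒ R
R: T=30 ⇒ T
NN route H → J → S → Y → R → T → H costs 72.
Optimal: H → T → Y → R → S → J → H costs 70 (by enumerating all 60 distinct tours).
Excess = 72 − 70 = 2.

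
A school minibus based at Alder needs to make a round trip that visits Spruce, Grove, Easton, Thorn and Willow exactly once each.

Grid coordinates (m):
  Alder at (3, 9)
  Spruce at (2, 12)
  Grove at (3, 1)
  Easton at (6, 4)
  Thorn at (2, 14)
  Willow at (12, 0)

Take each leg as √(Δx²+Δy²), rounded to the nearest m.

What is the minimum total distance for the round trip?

Alder - Spruce - Grove - Easton - Thorn - Willow - Alder: 3+11+4+11+17+13 = 59
Alder - Spruce - Grove - Easton - Willow - Thorn - Alder: 3+11+4+7+17+5 = 47
Alder - Spruce - Grove - Thorn - Easton - Willow - Alder: 3+11+13+11+7+13 = 58
Alder - Spruce - Grove - Thorn - Willow - Easton - Alder: 3+11+13+17+7+6 = 57
Alder - Spruce - Grove - Willow - Easton - Thorn - Alder: 3+11+9+7+11+5 = 46
Alder - Spruce - Grove - Willow - Thorn - Easton - Alder: 3+11+9+17+11+6 = 57
Alder - Spruce - Easton - Grove - Thorn - Willow - Alder: 3+9+4+13+17+13 = 59
Alder - Spruce - Easton - Grove - Willow - Thorn - Alder: 3+9+4+9+17+5 = 47
Alder - Spruce - Easton - Thorn - Grove - Willow - Alder: 3+9+11+13+9+13 = 58
Alder - Spruce - Easton - Thorn - Willow - Grove - Alder: 3+9+11+17+9+8 = 57
Alder - Spruce - Easton - Willow - Grove - Thorn - Alder: 3+9+7+9+13+5 = 46
Alder - Spruce - Easton - Willow - Thorn - Grove - Alder: 3+9+7+17+13+8 = 57
Alder - Spruce - Thorn - Grove - Easton - Willow - Alder: 3+2+13+4+7+13 = 42
Alder - Spruce - Thorn - Grove - Willow - Easton - Alder: 3+2+13+9+7+6 = 40
… (46 more)
The minimum is 40.
One optimal route: Alder → Spruce → Thorn → Grove → Willow → Easton → Alder (or its reverse).

40 m — the shortest possible round trip.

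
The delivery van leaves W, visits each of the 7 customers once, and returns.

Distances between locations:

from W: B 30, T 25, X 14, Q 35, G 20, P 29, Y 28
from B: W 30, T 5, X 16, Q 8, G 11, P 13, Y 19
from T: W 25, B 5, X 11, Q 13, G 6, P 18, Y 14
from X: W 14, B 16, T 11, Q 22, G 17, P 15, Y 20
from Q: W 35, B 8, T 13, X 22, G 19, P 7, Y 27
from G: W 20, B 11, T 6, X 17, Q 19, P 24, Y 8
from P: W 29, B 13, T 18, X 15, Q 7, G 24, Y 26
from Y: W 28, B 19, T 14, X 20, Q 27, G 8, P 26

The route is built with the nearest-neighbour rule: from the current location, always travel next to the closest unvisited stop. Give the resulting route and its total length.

Total distance 105 via the nearest-neighbour route W → X → T → B → Q → P → G → Y → W.

W → [X:14 / G:20 / T:25 / Y:28 / P:29 / B:30 / Q:35] → X (14)
X → [T:11 / P:15 / B:16 / G:17 / Y:20 / Q:22] → T (11)
T → [B:5 / G:6 / Q:13 / Y:14 / P:18] → B (5)
B → [Q:8 / G:11 / P:13 / Y:19] → Q (8)
Q → [P:7 / G:19 / Y:27] → P (7)
P → [G:24 / Y:26] → G (24)
G → [Y:8] → Y (8)
Return Y→W: 28.
Total = 14 + 11 + 5 + 8 + 7 + 24 + 8 + 28 = 105.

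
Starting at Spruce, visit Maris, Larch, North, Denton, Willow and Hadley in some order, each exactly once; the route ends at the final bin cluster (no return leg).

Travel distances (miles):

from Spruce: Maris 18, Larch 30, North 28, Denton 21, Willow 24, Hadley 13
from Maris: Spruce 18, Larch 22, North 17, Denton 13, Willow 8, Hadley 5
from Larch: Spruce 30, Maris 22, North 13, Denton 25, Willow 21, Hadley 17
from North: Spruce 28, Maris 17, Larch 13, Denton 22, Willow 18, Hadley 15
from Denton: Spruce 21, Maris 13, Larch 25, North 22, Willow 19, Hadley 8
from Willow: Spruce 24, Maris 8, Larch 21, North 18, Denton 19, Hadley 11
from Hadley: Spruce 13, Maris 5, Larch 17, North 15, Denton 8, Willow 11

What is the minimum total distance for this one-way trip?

There are 6! = 720 possible orderings.
Spruce - Maris - Larch - North - Denton - Willow - Hadley: 18+22+13+22+19+11 = 105
Spruce - Maris - Larch - North - Denton - Hadley - Willow: 18+22+13+22+8+11 = 94
Spruce - Maris - Larch - North - Willow - Denton - Hadley: 18+22+13+18+19+8 = 98
Spruce - Maris - Larch - North - Willow - Hadley - Denton: 18+22+13+18+11+8 = 90
Spruce - Maris - Larch - North - Hadley - Denton - Willow: 18+22+13+15+8+19 = 95
Spruce - Maris - Larch - North - Hadley - Willow - Denton: 18+22+13+15+11+19 = 98
Spruce - Maris - Larch - Denton - North - Willow - Hadley: 18+22+25+22+18+11 = 116
Spruce - Maris - Larch - Denton - North - Hadley - Willow: 18+22+25+22+15+11 = 113
… (712 more)
Spruce - Denton - Hadley - Maris - Willow - North - Larch: 21+8+5+8+18+13 = 73  ← best
The minimum is 73.
One shortest path: Spruce → Denton → Hadley → Maris → Willow → North → Larch.

Minimum one-way distance = 73 miles.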